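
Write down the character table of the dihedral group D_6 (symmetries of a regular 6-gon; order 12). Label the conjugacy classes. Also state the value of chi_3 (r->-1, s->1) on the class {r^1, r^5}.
Conjugacy classes: {e} of size 1, {r^3} of size 1, {r^1, r^5} of size 2, {r^2, r^4} of size 2, {s, sr^2, ...} of size 3, {sr, sr^3, ...} of size 3.
Character table:
  irrep \ class              {e} (size 1)  {r^3} (size 1)  {r^1, r^5} (size 2)  {r^2, r^4} (size 2)  {s, sr^2, ...} (size 3)  {sr, sr^3, ...} (size 3)
  chi_1 (triv)               1             1               1                    1                    1                        1                       
  chi_2 (sign: r->1, s->-1)  1             1               1                    1                    -1                       -1                      
  chi_3 (r->-1, s->1)        1             -1              -1                   1                    1                        -1                      
  chi_4 (r->-1, s->-1)       1             -1              -1                   1                    -1                       1                       
  chi_5 (2d, j=1)            2             -2              1                    -1                   0                        0                       
  chi_6 (2d, j=2)            2             2               -1                   -1                   0                        0                       

Spot check: chi_3 (r->-1, s->1) on {r^1, r^5} = -1.

Details: D_6 has order 2*6 = 12 with 6 conjugacy classes, hence 6 irreducibles. Sum of squared dims 1 + 1 + 1 + 1 + 4 + 4 = 12 = |G|. Linear characters come from the abelianisation; the 2-dimensional irreps have character r^k -> 2*cos(2*pi*j*k/6), reflections -> 0.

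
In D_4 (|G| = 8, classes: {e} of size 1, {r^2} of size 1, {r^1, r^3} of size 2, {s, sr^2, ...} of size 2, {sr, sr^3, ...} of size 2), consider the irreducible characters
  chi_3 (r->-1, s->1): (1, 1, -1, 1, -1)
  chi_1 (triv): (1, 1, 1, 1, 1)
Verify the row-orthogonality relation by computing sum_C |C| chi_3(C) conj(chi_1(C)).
Sum = 0; so <chi_3, chi_1> = 0 (distinct irreducibles are orthogonal).

Reasoning: Compute term by term over conjugacy classes (|C| * chi_3(C) * conj(chi_1(C))):
  1*(1)*conj(1) + 1*(1)*conj(1) + 2*(-1)*conj(1) + 2*(1)*conj(1) + 2*(-1)*conj(1)
  = (1) + (1) + (-2) + (2) + (-2)
  = 0.
Dividing by |G| = 8 gives 0/8 = 0, matching the row-orthogonality relation <chi_3, chi_1> = [chi_3 = chi_1].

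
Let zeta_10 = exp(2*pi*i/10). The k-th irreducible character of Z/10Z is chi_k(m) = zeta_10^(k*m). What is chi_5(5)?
chi_5(5) = zeta_10^25 = -1

Solution. chi_5(5) = zeta_10^(5*5) = zeta_10^25. Since zeta_10^10 = 1, this equals zeta_10^5 = exp(2*pi*i*5/10) = -1.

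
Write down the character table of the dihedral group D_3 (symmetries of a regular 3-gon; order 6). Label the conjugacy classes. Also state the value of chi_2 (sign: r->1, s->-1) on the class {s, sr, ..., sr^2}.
Conjugacy classes: {e} of size 1, {r^1, r^2} of size 2, {s, sr, ..., sr^2} of size 3.
Character table:
  irrep \ class              {e} (size 1)  {r^1, r^2} (size 2)  {s, sr, ..., sr^2} (size 3)
  chi_1 (triv)               1             1                    1                          
  chi_2 (sign: r->1, s->-1)  1             1                    -1                         
  chi_3 (2d, j=1)            2             -1                   0                          

Spot check: chi_2 (sign: r->1, s->-1) on {s, sr, ..., sr^2} = -1.

Reasoning: D_3 has order 2*3 = 6 with 3 conjugacy classes, hence 3 irreducibles. Sum of squared dims 1 + 1 + 4 = 6 = |G|. Linear characters come from the abelianisation; the 2-dimensional irreps have character r^k -> 2*cos(2*pi*j*k/3), reflections -> 0.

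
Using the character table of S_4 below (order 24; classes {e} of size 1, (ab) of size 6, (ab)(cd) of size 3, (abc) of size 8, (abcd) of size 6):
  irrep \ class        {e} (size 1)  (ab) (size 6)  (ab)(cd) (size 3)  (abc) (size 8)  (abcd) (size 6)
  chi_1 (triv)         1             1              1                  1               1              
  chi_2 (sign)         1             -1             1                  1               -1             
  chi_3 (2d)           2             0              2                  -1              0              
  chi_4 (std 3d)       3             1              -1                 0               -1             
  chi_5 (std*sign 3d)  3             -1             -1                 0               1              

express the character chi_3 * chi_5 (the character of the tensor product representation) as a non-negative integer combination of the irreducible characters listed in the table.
chi_3 tensor chi_5 = chi_4 + chi_5 (all other irreducibles have multiplicity 0).

Argument: The character of a tensor product is the pointwise product (chi_3 * chi_5)(C) = chi_3(C) * chi_5(C):
  {e}: (2)*(3), (ab): (0)*(-1), (ab)(cd): (2)*(-1), (abc): (-1)*(0), (abcd): (0)*(1)
so (chi_3 * chi_5) takes values
  {e} -> 6, (ab) -> 0, (ab)(cd) -> -2, (abc) -> 0, (abcd) -> 0.
Now take the inner product of this character with each irreducible chi from the table, <chi_3*chi_5, chi> = (1/24) sum_C |C| (chi_3*chi_5)(C) conj(chi(C)):
  <chi_3*chi_5, chi_1> = (1/24)[1*(6)*conj(1) + 6*(0)*conj(1) + 3*(-2)*conj(1) + 8*(0)*conj(1) + 6*(0)*conj(1)]
      = (1/24)[(6) + (0) + (-6) + (0) + (0)] = 0/24 = 0
  <chi_3*chi_5, chi_2> = (1/24)[1*(6)*conj(1) + 6*(0)*conj(-1) + 3*(-2)*conj(1) + 8*(0)*conj(1) + 6*(0)*conj(-1)]
      = (1/24)[(6) + (0) + (-6) + (0) + (0)] = 0/24 = 0
  <chi_3*chi_5, chi_3> = (1/24)[1*(6)*conj(2) + 6*(0)*conj(0) + 3*(-2)*conj(2) + 8*(0)*conj(-1) + 6*(0)*conj(0)]
      = (1/24)[(12) + (0) + (-12) + (0) + (0)] = 0/24 = 0
  <chi_3*chi_5, chi_4> = (1/24)[1*(6)*conj(3) + 6*(0)*conj(1) + 3*(-2)*conj(-1) + 8*(0)*conj(0) + 6*(0)*conj(-1)]
      = (1/24)[(18) + (0) + (6) + (0) + (0)] = 24/24 = 1
  <chi_3*chi_5, chi_5> = (1/24)[1*(6)*conj(3) + 6*(0)*conj(-1) + 3*(-2)*conj(-1) + 8*(0)*conj(0) + 6*(0)*conj(1)]
      = (1/24)[(18) + (0) + (6) + (0) + (0)] = 24/24 = 1
Hence the multiplicities are chi_4: 1, chi_5: 1. Dimension check: dim(chi_3)*dim(chi_5) = 2*3 = 6 and sum (mult * dim) = 1*3 + 1*3 = 6.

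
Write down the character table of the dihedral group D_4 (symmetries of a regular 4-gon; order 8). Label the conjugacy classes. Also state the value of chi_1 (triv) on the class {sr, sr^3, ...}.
Conjugacy classes: {e} of size 1, {r^2} of size 1, {r^1, r^3} of size 2, {s, sr^2, ...} of size 2, {sr, sr^3, ...} of size 2.
Character table:
  irrep \ class              {e} (size 1)  {r^2} (size 1)  {r^1, r^3} (size 2)  {s, sr^2, ...} (size 2)  {sr, sr^3, ...} (size 2)
  chi_1 (triv)               1             1               1                    1                        1                       
  chi_2 (sign: r->1, s->-1)  1             1               1                    -1                       -1                      
  chi_3 (r->-1, s->1)        1             1               -1                   1                        -1                      
  chi_4 (r->-1, s->-1)       1             1               -1                   -1                       1                       
  chi_5 (2d, j=1)            2             -2              0                    0                        0                       

Spot check: chi_1 (triv) on {sr, sr^3, ...} = 1.

Details: D_4 has order 2*4 = 8 with 5 conjugacy classes, hence 5 irreducibles. Sum of squared dims 1 + 1 + 1 + 1 + 4 = 8 = |G|. Linear characters come from the abelianisation; the 2-dimensional irreps have character r^k -> 2*cos(2*pi*j*k/4), reflections -> 0.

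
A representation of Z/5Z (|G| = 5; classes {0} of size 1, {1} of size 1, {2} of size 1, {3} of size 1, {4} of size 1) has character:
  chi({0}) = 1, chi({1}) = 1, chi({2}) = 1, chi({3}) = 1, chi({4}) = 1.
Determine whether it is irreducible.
Irreducible: <chi, chi> = 1.

Justification: <chi, chi> = (1/|G|) sum_C |C| * |chi(C)|^2 = (1/5)[1*|1|^2 + 1*|1|^2 + 1*|1|^2 + 1*|1|^2 + 1*|1|^2]
  = (1/5)[(1) + (1) + (1) + (1) + (1)] = 5/5 = 1.
(Exp terms are combined using exp(i*s)*conj(exp(i*t)) = exp(i*(s-t)), and sums of them are collapsed using the identity that for every m > 1 the m distinct m-th roots of unity sum to 0, e.g. 1 + exp(2*I*pi/3) + exp(-2*I*pi/3) = 0.)
A character is irreducible iff <chi, chi> = 1, so this representation is irreducible.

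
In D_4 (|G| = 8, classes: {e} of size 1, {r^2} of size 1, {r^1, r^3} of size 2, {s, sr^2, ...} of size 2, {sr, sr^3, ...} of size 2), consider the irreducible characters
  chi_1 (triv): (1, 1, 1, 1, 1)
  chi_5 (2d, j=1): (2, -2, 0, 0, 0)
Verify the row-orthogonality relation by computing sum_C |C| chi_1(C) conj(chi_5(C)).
Sum = 0; so <chi_1, chi_5> = 0 (distinct irreducibles are orthogonal).

Details: Compute term by term over conjugacy classes (|C| * chi_1(C) * conj(chi_5(C))):
  1*(1)*conj(2) + 1*(1)*conj(-2) + 2*(1)*conj(0) + 2*(1)*conj(0) + 2*(1)*conj(0)
  = (2) + (-2) + (0) + (0) + (0)
  = 0.
Dividing by |G| = 8 gives 0/8 = 0, matching the row-orthogonality relation <chi_1, chi_5> = [chi_1 = chi_5].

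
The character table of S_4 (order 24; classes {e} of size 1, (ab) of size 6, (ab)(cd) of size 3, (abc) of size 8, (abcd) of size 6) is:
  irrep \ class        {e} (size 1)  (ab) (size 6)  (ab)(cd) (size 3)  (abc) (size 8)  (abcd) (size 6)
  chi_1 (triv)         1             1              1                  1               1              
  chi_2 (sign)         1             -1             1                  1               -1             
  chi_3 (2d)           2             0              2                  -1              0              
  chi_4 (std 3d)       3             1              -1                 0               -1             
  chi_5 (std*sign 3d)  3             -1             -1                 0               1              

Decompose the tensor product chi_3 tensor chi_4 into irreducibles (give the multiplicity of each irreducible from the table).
chi_3 tensor chi_4 = chi_4 + chi_5 (all other irreducibles have multiplicity 0).

Derivation: The character of a tensor product is the pointwise product (chi_3 * chi_4)(C) = chi_3(C) * chi_4(C):
  {e}: (2)*(3), (ab): (0)*(1), (ab)(cd): (2)*(-1), (abc): (-1)*(0), (abcd): (0)*(-1)
so (chi_3 * chi_4) takes values
  {e} -> 6, (ab) -> 0, (ab)(cd) -> -2, (abc) -> 0, (abcd) -> 0.
Now take the inner product of this character with each irreducible chi from the table, <chi_3*chi_4, chi> = (1/24) sum_C |C| (chi_3*chi_4)(C) conj(chi(C)):
  <chi_3*chi_4, chi_1> = (1/24)[1*(6)*conj(1) + 6*(0)*conj(1) + 3*(-2)*conj(1) + 8*(0)*conj(1) + 6*(0)*conj(1)]
      = (1/24)[(6) + (0) + (-6) + (0) + (0)] = 0/24 = 0
  <chi_3*chi_4, chi_2> = (1/24)[1*(6)*conj(1) + 6*(0)*conj(-1) + 3*(-2)*conj(1) + 8*(0)*conj(1) + 6*(0)*conj(-1)]
      = (1/24)[(6) + (0) + (-6) + (0) + (0)] = 0/24 = 0
  <chi_3*chi_4, chi_3> = (1/24)[1*(6)*conj(2) + 6*(0)*conj(0) + 3*(-2)*conj(2) + 8*(0)*conj(-1) + 6*(0)*conj(0)]
      = (1/24)[(12) + (0) + (-12) + (0) + (0)] = 0/24 = 0
  <chi_3*chi_4, chi_4> = (1/24)[1*(6)*conj(3) + 6*(0)*conj(1) + 3*(-2)*conj(-1) + 8*(0)*conj(0) + 6*(0)*conj(-1)]
      = (1/24)[(18) + (0) + (6) + (0) + (0)] = 24/24 = 1
  <chi_3*chi_4, chi_5> = (1/24)[1*(6)*conj(3) + 6*(0)*conj(-1) + 3*(-2)*conj(-1) + 8*(0)*conj(0) + 6*(0)*conj(1)]
      = (1/24)[(18) + (0) + (6) + (0) + (0)] = 24/24 = 1
Hence the multiplicities are chi_4: 1, chi_5: 1. Dimension check: dim(chi_3)*dim(chi_4) = 2*3 = 6 and sum (mult * dim) = 1*3 + 1*3 = 6.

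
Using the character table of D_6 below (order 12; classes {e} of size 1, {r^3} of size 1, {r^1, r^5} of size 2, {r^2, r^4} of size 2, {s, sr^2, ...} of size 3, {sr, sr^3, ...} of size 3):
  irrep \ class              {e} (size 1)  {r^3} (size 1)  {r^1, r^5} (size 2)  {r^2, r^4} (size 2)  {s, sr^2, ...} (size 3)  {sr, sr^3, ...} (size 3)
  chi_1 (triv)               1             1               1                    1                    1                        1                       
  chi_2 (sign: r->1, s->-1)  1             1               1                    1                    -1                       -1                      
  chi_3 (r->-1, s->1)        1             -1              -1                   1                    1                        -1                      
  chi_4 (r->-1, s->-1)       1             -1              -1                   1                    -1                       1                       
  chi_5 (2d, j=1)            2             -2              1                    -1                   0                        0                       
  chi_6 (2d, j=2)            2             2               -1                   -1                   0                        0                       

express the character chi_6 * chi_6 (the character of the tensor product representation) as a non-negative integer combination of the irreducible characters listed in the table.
chi_6 tensor chi_6 = chi_1 + chi_2 + chi_6 (all other irreducibles have multiplicity 0).

The character of a tensor product is the pointwise product (chi_6 * chi_6)(C) = chi_6(C) * chi_6(C):
  {e}: (2)*(2), {r^3}: (2)*(2), {r^1, r^5}: (-1)*(-1), {r^2, r^4}: (-1)*(-1), {s, sr^2, ...}: (0)*(0), {sr, sr^3, ...}: (0)*(0)
so (chi_6 * chi_6) takes values
  {e} -> 4, {r^3} -> 4, {r^1, r^5} -> 1, {r^2, r^4} -> 1, {s, sr^2, ...} -> 0, {sr, sr^3, ...} -> 0.
Now take the inner product of this character with each irreducible chi from the table, <chi_6*chi_6, chi> = (1/12) sum_C |C| (chi_6*chi_6)(C) conj(chi(C)):
  <chi_6*chi_6, chi_1> = (1/12)[1*(4)*conj(1) + 1*(4)*conj(1) + 2*(1)*conj(1) + 2*(1)*conj(1) + 3*(0)*conj(1) + 3*(0)*conj(1)]
      = (1/12)[(4) + (4) + (2) + (2) + (0) + (0)] = 12/12 = 1
  <chi_6*chi_6, chi_2> = (1/12)[1*(4)*conj(1) + 1*(4)*conj(1) + 2*(1)*conj(1) + 2*(1)*conj(1) + 3*(0)*conj(-1) + 3*(0)*conj(-1)]
      = (1/12)[(4) + (4) + (2) + (2) + (0) + (0)] = 12/12 = 1
  <chi_6*chi_6, chi_3> = (1/12)[1*(4)*conj(1) + 1*(4)*conj(-1) + 2*(1)*conj(-1) + 2*(1)*conj(1) + 3*(0)*conj(1) + 3*(0)*conj(-1)]
      = (1/12)[(4) + (-4) + (-2) + (2) + (0) + (0)] = 0/12 = 0
  <chi_6*chi_6, chi_4> = (1/12)[1*(4)*conj(1) + 1*(4)*conj(-1) + 2*(1)*conj(-1) + 2*(1)*conj(1) + 3*(0)*conj(-1) + 3*(0)*conj(1)]
      = (1/12)[(4) + (-4) + (-2) + (2) + (0) + (0)] = 0/12 = 0
  <chi_6*chi_6, chi_5> = (1/12)[1*(4)*conj(2) + 1*(4)*conj(-2) + 2*(1)*conj(1) + 2*(1)*conj(-1) + 3*(0)*conj(0) + 3*(0)*conj(0)]
      = (1/12)[(8) + (-8) + (2) + (-2) + (0) + (0)] = 0/12 = 0
  <chi_6*chi_6, chi_6> = (1/12)[1*(4)*conj(2) + 1*(4)*conj(2) + 2*(1)*conj(-1) + 2*(1)*conj(-1) + 3*(0)*conj(0) + 3*(0)*conj(0)]
      = (1/12)[(8) + (8) + (-2) + (-2) + (0) + (0)] = 12/12 = 1
Hence the multiplicities are chi_1: 1, chi_2: 1, chi_6: 1. Dimension check: dim(chi_6)*dim(chi_6) = 2*2 = 4 and sum (mult * dim) = 1*1 + 1*1 + 1*2 = 4.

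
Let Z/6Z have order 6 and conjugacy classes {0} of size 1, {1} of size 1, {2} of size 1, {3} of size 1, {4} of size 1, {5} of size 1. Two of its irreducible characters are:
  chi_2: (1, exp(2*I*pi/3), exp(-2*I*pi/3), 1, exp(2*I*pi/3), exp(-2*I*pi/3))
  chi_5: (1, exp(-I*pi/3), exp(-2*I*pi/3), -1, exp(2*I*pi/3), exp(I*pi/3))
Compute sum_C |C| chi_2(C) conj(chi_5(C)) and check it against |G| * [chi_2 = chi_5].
Sum = 0; so <chi_2, chi_5> = 0 (distinct irreducibles are orthogonal).

Details: Compute term by term over conjugacy classes (|C| * chi_2(C) * conj(chi_5(C))):
  1*(1)*conj(1) + 1*(exp(2*I*pi/3))*conj(exp(-I*pi/3)) + 1*(exp(-2*I*pi/3))*conj(exp(-2*I*pi/3)) + 1*(1)*conj(-1) + 1*(exp(2*I*pi/3))*conj(exp(2*I*pi/3)) + 1*(exp(-2*I*pi/3))*conj(exp(I*pi/3))
  = (1) + (-1) + (1) + (-1) + (1) + (-1)
  = 0.
(Exp terms are combined using exp(i*s)*conj(exp(i*t)) = exp(i*(s-t)), and sums of them are collapsed using the identity that for every m > 1 the m distinct m-th roots of unity sum to 0, e.g. 1 + exp(2*I*pi/3) + exp(-2*I*pi/3) = 0.)
Dividing by |G| = 6 gives 0/6 = 0, matching the row-orthogonality relation <chi_2, chi_5> = [chi_2 = chi_5].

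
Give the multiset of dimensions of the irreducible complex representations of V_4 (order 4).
Dimensions: 1, 1, 1, 1

Argument: There are 4 irreducibles (= number of conjugacy classes). Their dimensions d_i satisfy sum d_i^2 = |G| = 4: 1 + 1 + 1 + 1 = 4.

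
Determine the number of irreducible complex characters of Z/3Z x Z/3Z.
9

Explanation: The number of irreducible complex representations of a finite group equals its number of conjugacy classes. Z/3Z x Z/3Z is abelian of order 9, so every element is its own conjugacy class: 9 classes, so Z/3Z x Z/3Z (order 9) has exactly 9 irreducible complex representations.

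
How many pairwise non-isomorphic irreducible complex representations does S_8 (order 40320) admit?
22

Why: The number of irreducible complex representations of a finite group equals its number of conjugacy classes. Conjugacy classes in S_8 correspond to cycle types, i.e. partitions of 8; there are p(8) = 22 of them, so S_8 (order 40320) has exactly 22 irreducible complex representations.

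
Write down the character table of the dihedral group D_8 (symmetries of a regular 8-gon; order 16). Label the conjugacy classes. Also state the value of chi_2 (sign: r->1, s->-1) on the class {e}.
Conjugacy classes: {e} of size 1, {r^4} of size 1, {r^1, r^7} of size 2, {r^2, r^6} of size 2, {r^3, r^5} of size 2, {s, sr^2, ...} of size 4, {sr, sr^3, ...} of size 4.
Character table:
  irrep \ class              {e} (size 1)  {r^4} (size 1)  {r^1, r^7} (size 2)  {r^2, r^6} (size 2)  {r^3, r^5} (size 2)  {s, sr^2, ...} (size 4)  {sr, sr^3, ...} (size 4)
  chi_1 (triv)               1             1               1                    1                    1                    1                        1                       
  chi_2 (sign: r->1, s->-1)  1             1               1                    1                    1                    -1                       -1                      
  chi_3 (r->-1, s->1)        1             1               -1                   1                    -1                   1                        -1                      
  chi_4 (r->-1, s->-1)       1             1               -1                   1                    -1                   -1                       1                       
  chi_5 (2d, j=1)            2             -2              sqrt(2)              0                    -sqrt(2)             0                        0                       
  chi_6 (2d, j=2)            2             2               0                    -2                   0                    0                        0                       
  chi_7 (2d, j=3)            2             -2              -sqrt(2)             0                    sqrt(2)              0                        0                       

Spot check: chi_2 (sign: r->1, s->-1) on {e} = 1.

Working: D_8 has order 2*8 = 16 with 7 conjugacy classes, hence 7 irreducibles. Sum of squared dims 1 + 1 + 1 + 1 + 4 + 4 + 4 = 16 = |G|. Linear characters come from the abelianisation; the 2-dimensional irreps have character r^k -> 2*cos(2*pi*j*k/8), reflections -> 0.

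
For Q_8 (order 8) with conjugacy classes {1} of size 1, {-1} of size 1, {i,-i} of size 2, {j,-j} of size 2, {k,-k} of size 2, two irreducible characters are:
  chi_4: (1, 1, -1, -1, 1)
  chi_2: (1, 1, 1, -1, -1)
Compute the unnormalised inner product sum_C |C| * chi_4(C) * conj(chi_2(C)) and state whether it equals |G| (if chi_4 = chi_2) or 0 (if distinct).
Sum = 0; so <chi_4, chi_2> = 0 (distinct irreducibles are orthogonal).

Reasoning: Compute term by term over conjugacy classes (|C| * chi_4(C) * conj(chi_2(C))):
  1*(1)*conj(1) + 1*(1)*conj(1) + 2*(-1)*conj(1) + 2*(-1)*conj(-1) + 2*(1)*conj(-1)
  = (1) + (1) + (-2) + (2) + (-2)
  = 0.
Dividing by |G| = 8 gives 0/8 = 0, matching the row-orthogonality relation <chi_4, chi_2> = [chi_4 = chi_2].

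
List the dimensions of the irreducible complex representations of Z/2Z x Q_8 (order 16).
Dimensions: 1, 1, 1, 1, 1, 1, 1, 1, 2, 2

Explanation: There are 10 irreducibles (= number of conjugacy classes). Their dimensions d_i satisfy sum d_i^2 = |G| = 16: 1 + 1 + 1 + 1 + 1 + 1 + 1 + 1 + 4 + 4 = 16. (For the product with Z/2Z: each of the 2 1-dim characters of Z/2Z tensors with each irrep of Q_8, giving 2 copies of each Q_8-dimension.)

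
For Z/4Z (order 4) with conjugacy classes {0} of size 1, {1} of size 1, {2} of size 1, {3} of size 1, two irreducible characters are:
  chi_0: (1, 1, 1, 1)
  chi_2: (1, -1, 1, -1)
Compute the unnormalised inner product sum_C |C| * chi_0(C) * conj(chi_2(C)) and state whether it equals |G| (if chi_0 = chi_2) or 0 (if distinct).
Sum = 0; so <chi_0, chi_2> = 0 (distinct irreducibles are orthogonal).

Why: Compute term by term over conjugacy classes (|C| * chi_0(C) * conj(chi_2(C))):
  1*(1)*conj(1) + 1*(1)*conj(-1) + 1*(1)*conj(1) + 1*(1)*conj(-1)
  = (1) + (-1) + (1) + (-1)
  = 0.
(Exp terms are combined using exp(i*s)*conj(exp(i*t)) = exp(i*(s-t)), and sums of them are collapsed using the identity that for every m > 1 the m distinct m-th roots of unity sum to 0, e.g. 1 + exp(2*I*pi/3) + exp(-2*I*pi/3) = 0.)
Dividing by |G| = 4 gives 0/4 = 0, matching the row-orthogonality relation <chi_0, chi_2> = [chi_0 = chi_2].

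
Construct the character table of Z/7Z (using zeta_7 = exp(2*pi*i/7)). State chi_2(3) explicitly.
Character table of Z/7Z (irreps indexed chi_0,...,chi_6 with chi_k(m) = zeta_7^(k*m), zeta_7 = exp(2*pi*i/7)):
  irrep \ class  {0} (size 1)  {1} (size 1)    {2} (size 1)    {3} (size 1)    {4} (size 1)    {5} (size 1)    {6} (size 1)  
  chi_0          1             1               1               1               1               1               1             
  chi_1          1             exp(2*I*pi/7)   exp(4*I*pi/7)   exp(6*I*pi/7)   exp(-6*I*pi/7)  exp(-4*I*pi/7)  exp(-2*I*pi/7)
  chi_2          1             exp(4*I*pi/7)   exp(-6*I*pi/7)  exp(-2*I*pi/7)  exp(2*I*pi/7)   exp(6*I*pi/7)   exp(-4*I*pi/7)
  chi_3          1             exp(6*I*pi/7)   exp(-2*I*pi/7)  exp(4*I*pi/7)   exp(-4*I*pi/7)  exp(2*I*pi/7)   exp(-6*I*pi/7)
  chi_4          1             exp(-6*I*pi/7)  exp(2*I*pi/7)   exp(-4*I*pi/7)  exp(4*I*pi/7)   exp(-2*I*pi/7)  exp(6*I*pi/7) 
  chi_5          1             exp(-4*I*pi/7)  exp(6*I*pi/7)   exp(2*I*pi/7)   exp(-2*I*pi/7)  exp(-6*I*pi/7)  exp(4*I*pi/7) 
  chi_6          1             exp(-2*I*pi/7)  exp(-4*I*pi/7)  exp(-6*I*pi/7)  exp(6*I*pi/7)   exp(4*I*pi/7)   exp(2*I*pi/7) 

Spot check: chi_2(3) = zeta_7^(2*3) = zeta_7^6 = exp(-2*I*pi/7).

Derivation: Z/7Z is abelian, so all 7 irreducible complex representations are 1-dimensional. They are given by chi_k(m) = zeta_7^(k*m) for k = 0,...,6. Row orthogonality: sum_m chi_k(m) conj(chi_l(m)) = 7 * [k = l].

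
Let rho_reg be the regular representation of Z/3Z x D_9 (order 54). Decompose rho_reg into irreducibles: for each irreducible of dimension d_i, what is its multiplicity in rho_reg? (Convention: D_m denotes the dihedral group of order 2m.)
Each irreducible V_i of dimension d_i appears with multiplicity d_i, i.e. rho_reg = (direct sum over all irreducibles V_i) d_i V_i. The irreducible dimensions for Z/3Z x D_9 are 1, 1, 1, 1, 1, 1, 2, 2, 2, 2, 2, 2, 2, 2, 2, 2, 2, 2: 6 irreducibles of dimension 1, each with multiplicity 1; 12 irreducibles of dimension 2, each with multiplicity 2. Total dimension 6*1*1 + 12*2*2 = 54 = |G|.

General theorem: in the regular representation of a finite group G, each irreducible appears with multiplicity equal to its dimension. Check: dim(rho_reg) = sum d_i^2 = 1 + 1 + 1 + 1 + 1 + 1 + 4 + 4 + 4 + 4 + 4 + 4 + 4 + 4 + 4 + 4 + 4 + 4 = 54 = |G|.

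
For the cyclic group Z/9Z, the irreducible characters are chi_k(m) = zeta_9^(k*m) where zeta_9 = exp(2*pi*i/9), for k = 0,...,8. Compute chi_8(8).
chi_8(8) = zeta_9^64 = exp(2*I*pi/9)

Details: chi_8(8) = zeta_9^(8*8) = zeta_9^64. Since zeta_9^9 = 1, this equals zeta_9^1 = exp(2*pi*i*1/9) = exp(2*I*pi/9).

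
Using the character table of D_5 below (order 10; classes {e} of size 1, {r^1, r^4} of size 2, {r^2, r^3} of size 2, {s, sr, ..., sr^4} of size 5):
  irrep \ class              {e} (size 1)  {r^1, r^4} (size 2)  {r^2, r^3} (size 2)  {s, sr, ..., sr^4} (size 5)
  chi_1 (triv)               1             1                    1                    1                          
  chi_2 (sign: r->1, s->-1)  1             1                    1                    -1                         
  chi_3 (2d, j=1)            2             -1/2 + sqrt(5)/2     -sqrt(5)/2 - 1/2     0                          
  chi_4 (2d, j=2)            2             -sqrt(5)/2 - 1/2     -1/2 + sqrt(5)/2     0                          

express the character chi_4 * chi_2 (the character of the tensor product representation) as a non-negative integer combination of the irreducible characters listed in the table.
chi_4 tensor chi_2 = chi_4 (all other irreducibles have multiplicity 0).

Details: The character of a tensor product is the pointwise product (chi_4 * chi_2)(C) = chi_4(C) * chi_2(C):
  {e}: (2)*(1), {r^1, r^4}: (-sqrt(5)/2 - 1/2)*(1), {r^2, r^3}: (-1/2 + sqrt(5)/2)*(1), {s, sr, ..., sr^4}: (0)*(-1)
so (chi_4 * chi_2) takes values
  {e} -> 2, {r^1, r^4} -> -sqrt(5)/2 - 1/2, {r^2, r^3} -> -1/2 + sqrt(5)/2, {s, sr, ..., sr^4} -> 0.
Now take the inner product of this character with each irreducible chi from the table, <chi_4*chi_2, chi> = (1/10) sum_C |C| (chi_4*chi_2)(C) conj(chi(C)):
  <chi_4*chi_2, chi_1> = (1/10)[1*(2)*conj(1) + 2*(-sqrt(5)/2 - 1/2)*conj(1) + 2*(-1/2 + sqrt(5)/2)*conj(1) + 5*(0)*conj(1)]
      = (1/10)[(2) + (-sqrt(5) - 1) + (-1 + sqrt(5)) + (0)] = 0/10 = 0
  <chi_4*chi_2, chi_2> = (1/10)[1*(2)*conj(1) + 2*(-sqrt(5)/2 - 1/2)*conj(1) + 2*(-1/2 + sqrt(5)/2)*conj(1) + 5*(0)*conj(-1)]
      = (1/10)[(2) + (-sqrt(5) - 1) + (-1 + sqrt(5)) + (0)] = 0/10 = 0
  <chi_4*chi_2, chi_3> = (1/10)[1*(2)*conj(2) + 2*(-sqrt(5)/2 - 1/2)*conj(-1/2 + sqrt(5)/2) + 2*(-1/2 + sqrt(5)/2)*conj(-sqrt(5)/2 - 1/2) + 5*(0)*conj(0)]
      = (1/10)[(4) + (-2) + (-2) + (0)] = 0/10 = 0
  <chi_4*chi_2, chi_4> = (1/10)[1*(2)*conj(2) + 2*(-sqrt(5)/2 - 1/2)*conj(-sqrt(5)/2 - 1/2) + 2*(-1/2 + sqrt(5)/2)*conj(-1/2 + sqrt(5)/2) + 5*(0)*conj(0)]
      = (1/10)[(4) + (sqrt(5) + 3) + (3 - sqrt(5)) + (0)] = 10/10 = 1
Hence the multiplicities are chi_4: 1. Dimension check: dim(chi_4)*dim(chi_2) = 2*1 = 2 and sum (mult * dim) = 1*2 = 2.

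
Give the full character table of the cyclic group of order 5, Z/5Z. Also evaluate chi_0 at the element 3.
Character table of Z/5Z (irreps indexed chi_0,...,chi_4 with chi_k(m) = zeta_5^(k*m), zeta_5 = exp(2*pi*i/5)):
  irrep \ class  {0} (size 1)  {1} (size 1)    {2} (size 1)    {3} (size 1)    {4} (size 1)  
  chi_0          1             1               1               1               1             
  chi_1          1             exp(2*I*pi/5)   exp(4*I*pi/5)   exp(-4*I*pi/5)  exp(-2*I*pi/5)
  chi_2          1             exp(4*I*pi/5)   exp(-2*I*pi/5)  exp(2*I*pi/5)   exp(-4*I*pi/5)
  chi_3          1             exp(-4*I*pi/5)  exp(2*I*pi/5)   exp(-2*I*pi/5)  exp(4*I*pi/5) 
  chi_4          1             exp(-2*I*pi/5)  exp(-4*I*pi/5)  exp(4*I*pi/5)   exp(2*I*pi/5) 

Spot check: chi_0(3) = zeta_5^(0*3) = zeta_5^0 = 1.

Proof sketch: Z/5Z is abelian, so all 5 irreducible complex representations are 1-dimensional. They are given by chi_k(m) = zeta_5^(k*m) for k = 0,...,4. Row orthogonality: sum_m chi_k(m) conj(chi_l(m)) = 5 * [k = l].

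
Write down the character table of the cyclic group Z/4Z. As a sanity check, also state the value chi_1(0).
Character table of Z/4Z (irreps indexed chi_0,...,chi_3 with chi_k(m) = zeta_4^(k*m), zeta_4 = exp(2*pi*i/4)):
  irrep \ class  {0} (size 1)  {1} (size 1)  {2} (size 1)  {3} (size 1)
  chi_0          1             1             1             1           
  chi_1          1             I             -1            -I          
  chi_2          1             -1            1             -1          
  chi_3          1             -I            -1            I           

Spot check: chi_1(0) = zeta_4^(1*0) = zeta_4^0 = 1.

Proof sketch: Z/4Z is abelian, so all 4 irreducible complex representations are 1-dimensional. They are given by chi_k(m) = zeta_4^(k*m) for k = 0,...,3. Row orthogonality: sum_m chi_k(m) conj(chi_l(m)) = 4 * [k = l].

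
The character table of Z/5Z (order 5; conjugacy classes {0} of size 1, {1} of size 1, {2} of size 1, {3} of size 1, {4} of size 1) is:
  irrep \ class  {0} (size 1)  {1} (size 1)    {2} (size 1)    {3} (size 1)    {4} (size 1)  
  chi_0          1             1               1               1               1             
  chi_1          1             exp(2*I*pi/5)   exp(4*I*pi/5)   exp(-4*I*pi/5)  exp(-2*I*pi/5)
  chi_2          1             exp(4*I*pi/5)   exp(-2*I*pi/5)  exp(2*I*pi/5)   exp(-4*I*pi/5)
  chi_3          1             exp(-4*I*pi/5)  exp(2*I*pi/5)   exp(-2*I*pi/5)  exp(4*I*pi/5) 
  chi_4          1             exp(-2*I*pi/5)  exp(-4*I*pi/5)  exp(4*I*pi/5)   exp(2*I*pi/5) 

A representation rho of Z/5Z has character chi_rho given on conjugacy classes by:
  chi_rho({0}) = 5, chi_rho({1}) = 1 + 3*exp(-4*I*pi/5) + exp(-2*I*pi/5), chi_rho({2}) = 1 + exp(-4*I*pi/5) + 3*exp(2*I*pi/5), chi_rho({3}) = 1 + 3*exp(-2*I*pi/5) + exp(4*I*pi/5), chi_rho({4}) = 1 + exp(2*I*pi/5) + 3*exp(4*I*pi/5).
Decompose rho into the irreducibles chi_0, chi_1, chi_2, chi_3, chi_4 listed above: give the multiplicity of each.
Multiplicities: chi_0: 1, chi_1: 0, chi_2: 0, chi_3: 3, chi_4: 1.

Use <chi_rho, chi> = (1/|G|) sum_C |C| * chi_rho(C) * conj(chi(C)) with |G| = 5 for each irreducible chi in the table:
  <chi_rho, chi_0> = (1/5)[1*(5)*conj(1) + 1*(1 + 3*exp(-4*I*pi/5) + exp(-2*I*pi/5))*conj(1) + 1*(1 + exp(-4*I*pi/5) + 3*exp(2*I*pi/5))*conj(1) + 1*(1 + 3*exp(-2*I*pi/5) + exp(4*I*pi/5))*conj(1) + 1*(1 + exp(2*I*pi/5) + 3*exp(4*I*pi/5))*conj(1)]
      = (1/5)[(5) + (1 + 3*exp(-4*I*pi/5) + exp(-2*I*pi/5)) + (1 + exp(-4*I*pi/5) + 3*exp(2*I*pi/5)) + (1 + 3*exp(-2*I*pi/5) + exp(4*I*pi/5)) + (1 + exp(2*I*pi/5) + 3*exp(4*I*pi/5))] = 5/5 = 1
  <chi_rho, chi_1> = (1/5)[1*(5)*conj(1) + 1*(1 + 3*exp(-4*I*pi/5) + exp(-2*I*pi/5))*conj(exp(2*I*pi/5)) + 1*(1 + exp(-4*I*pi/5) + 3*exp(2*I*pi/5))*conj(exp(4*I*pi/5)) + 1*(1 + 3*exp(-2*I*pi/5) + exp(4*I*pi/5))*conj(exp(-4*I*pi/5)) + 1*(1 + exp(2*I*pi/5) + 3*exp(4*I*pi/5))*conj(exp(-2*I*pi/5))]
      = (1/5)[(5) + (exp(-2*I*pi/5) + exp(-4*I*pi/5) + 3*exp(4*I*pi/5)) + (3*exp(-2*I*pi/5) + exp(-4*I*pi/5) + exp(2*I*pi/5)) + (exp(-2*I*pi/5) + exp(4*I*pi/5) + 3*exp(2*I*pi/5)) + (3*exp(-4*I*pi/5) + exp(4*I*pi/5) + exp(2*I*pi/5))] = 0/5 = 0
  <chi_rho, chi_2> = (1/5)[1*(5)*conj(1) + 1*(1 + 3*exp(-4*I*pi/5) + exp(-2*I*pi/5))*conj(exp(4*I*pi/5)) + 1*(1 + exp(-4*I*pi/5) + 3*exp(2*I*pi/5))*conj(exp(-2*I*pi/5)) + 1*(1 + 3*exp(-2*I*pi/5) + exp(4*I*pi/5))*conj(exp(2*I*pi/5)) + 1*(1 + exp(2*I*pi/5) + 3*exp(4*I*pi/5))*conj(exp(-4*I*pi/5))]
      = (1/5)[(5) + (exp(-4*I*pi/5) + exp(4*I*pi/5) + 3*exp(2*I*pi/5)) + (exp(-2*I*pi/5) + exp(2*I*pi/5) + 3*exp(4*I*pi/5)) + (3*exp(-4*I*pi/5) + exp(-2*I*pi/5) + exp(2*I*pi/5)) + (3*exp(-2*I*pi/5) + exp(-4*I*pi/5) + exp(4*I*pi/5))] = 0/5 = 0
  <chi_rho, chi_3> = (1/5)[1*(5)*conj(1) + 1*(1 + 3*exp(-4*I*pi/5) + exp(-2*I*pi/5))*conj(exp(-4*I*pi/5)) + 1*(1 + exp(-4*I*pi/5) + 3*exp(2*I*pi/5))*conj(exp(2*I*pi/5)) + 1*(1 + 3*exp(-2*I*pi/5) + exp(4*I*pi/5))*conj(exp(-2*I*pi/5)) + 1*(1 + exp(2*I*pi/5) + 3*exp(4*I*pi/5))*conj(exp(4*I*pi/5))]
      = (1/5)[(5) + (3 + exp(4*I*pi/5) + exp(2*I*pi/5)) + (3 + exp(-2*I*pi/5) + exp(4*I*pi/5)) + (3 + exp(-4*I*pi/5) + exp(2*I*pi/5)) + (3 + exp(-2*I*pi/5) + exp(-4*I*pi/5))] = 15/5 = 3
  <chi_rho, chi_4> = (1/5)[1*(5)*conj(1) + 1*(1 + 3*exp(-4*I*pi/5) + exp(-2*I*pi/5))*conj(exp(-2*I*pi/5)) + 1*(1 + exp(-4*I*pi/5) + 3*exp(2*I*pi/5))*conj(exp(-4*I*pi/5)) + 1*(1 + 3*exp(-2*I*pi/5) + exp(4*I*pi/5))*conj(exp(4*I*pi/5)) + 1*(1 + exp(2*I*pi/5) + 3*exp(4*I*pi/5))*conj(exp(2*I*pi/5))]
      = (1/5)[(5) + (1 + 3*exp(-2*I*pi/5) + exp(2*I*pi/5)) + (1 + 3*exp(-4*I*pi/5) + exp(4*I*pi/5)) + (1 + exp(-4*I*pi/5) + 3*exp(4*I*pi/5)) + (1 + exp(-2*I*pi/5) + 3*exp(2*I*pi/5))] = 5/5 = 1
(Exp terms are combined using exp(i*s)*conj(exp(i*t)) = exp(i*(s-t)), and sums of them are collapsed using the identity that for every m > 1 the m distinct m-th roots of unity sum to 0, e.g. 1 + exp(2*I*pi/3) + exp(-2*I*pi/3) = 0.)
Dimension check: dim(rho) = sum (mult * dim) = 1*1 + 0*1 + 0*1 + 3*1 + 1*1 = 5 = chi_rho(e) = 5.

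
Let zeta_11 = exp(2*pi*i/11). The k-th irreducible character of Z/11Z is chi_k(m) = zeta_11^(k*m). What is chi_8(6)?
chi_8(6) = zeta_11^48 = exp(8*I*pi/11)

Derivation: chi_8(6) = zeta_11^(8*6) = zeta_11^48. Since zeta_11^11 = 1, this equals zeta_11^4 = exp(2*pi*i*4/11) = exp(8*I*pi/11).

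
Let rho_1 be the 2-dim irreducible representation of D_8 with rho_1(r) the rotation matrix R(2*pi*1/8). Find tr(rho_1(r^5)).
chi_{rho_1}(r^5) = 2*cos(2*pi*1*5/8) = -sqrt(2)

Justification: rho_1(r^5) is rotation by angle 2*pi*1*5/8, whose trace is 2*cos(2*pi*1*5/8) = -sqrt(2).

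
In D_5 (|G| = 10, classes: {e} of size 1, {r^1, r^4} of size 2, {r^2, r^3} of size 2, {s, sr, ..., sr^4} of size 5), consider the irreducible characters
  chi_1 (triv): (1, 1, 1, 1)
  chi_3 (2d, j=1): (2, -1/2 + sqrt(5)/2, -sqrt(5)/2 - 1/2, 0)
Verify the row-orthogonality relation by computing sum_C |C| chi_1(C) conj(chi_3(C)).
Sum = 0; so <chi_1, chi_3> = 0 (distinct irreducibles are orthogonal).

Justification: Compute term by term over conjugacy classes (|C| * chi_1(C) * conj(chi_3(C))):
  1*(1)*conj(2) + 2*(1)*conj(-1/2 + sqrt(5)/2) + 2*(1)*conj(-sqrt(5)/2 - 1/2) + 5*(1)*conj(0)
  = (2) + (-1 + sqrt(5)) + (-sqrt(5) - 1) + (0)
  = 0.
Dividing by |G| = 10 gives 0/10 = 0, matching the row-orthogonality relation <chi_1, chi_3> = [chi_1 = chi_3].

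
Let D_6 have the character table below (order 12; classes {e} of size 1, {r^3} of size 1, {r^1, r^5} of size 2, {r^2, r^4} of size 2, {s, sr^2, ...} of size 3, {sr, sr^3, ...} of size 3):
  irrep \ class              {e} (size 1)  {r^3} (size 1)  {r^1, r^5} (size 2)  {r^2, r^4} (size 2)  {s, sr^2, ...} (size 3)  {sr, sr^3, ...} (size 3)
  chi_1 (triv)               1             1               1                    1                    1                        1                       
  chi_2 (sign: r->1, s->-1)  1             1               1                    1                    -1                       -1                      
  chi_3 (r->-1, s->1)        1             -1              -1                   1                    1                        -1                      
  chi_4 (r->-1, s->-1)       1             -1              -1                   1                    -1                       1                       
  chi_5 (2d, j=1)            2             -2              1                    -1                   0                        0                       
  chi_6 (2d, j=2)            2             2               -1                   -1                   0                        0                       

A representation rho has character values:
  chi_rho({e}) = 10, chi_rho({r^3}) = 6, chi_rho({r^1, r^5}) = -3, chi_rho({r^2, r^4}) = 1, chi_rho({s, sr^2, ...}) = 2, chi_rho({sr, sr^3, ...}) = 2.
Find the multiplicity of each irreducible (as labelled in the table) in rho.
Multiplicities: chi_1: 2, chi_2: 0, chi_3: 1, chi_4: 1, chi_5: 0, chi_6: 3.

Explanation: Use <chi_rho, chi> = (1/|G|) sum_C |C| * chi_rho(C) * conj(chi(C)) with |G| = 12 for each irreducible chi in the table:
  <chi_rho, chi_1> = (1/12)[1*(10)*conj(1) + 1*(6)*conj(1) + 2*(-3)*conj(1) + 2*(1)*conj(1) + 3*(2)*conj(1) + 3*(2)*conj(1)]
      = (1/12)[(10) + (6) + (-6) + (2) + (6) + (6)] = 24/12 = 2
  <chi_rho, chi_2> = (1/12)[1*(10)*conj(1) + 1*(6)*conj(1) + 2*(-3)*conj(1) + 2*(1)*conj(1) + 3*(2)*conj(-1) + 3*(2)*conj(-1)]
      = (1/12)[(10) + (6) + (-6) + (2) + (-6) + (-6)] = 0/12 = 0
  <chi_rho, chi_3> = (1/12)[1*(10)*conj(1) + 1*(6)*conj(-1) + 2*(-3)*conj(-1) + 2*(1)*conj(1) + 3*(2)*conj(1) + 3*(2)*conj(-1)]
      = (1/12)[(10) + (-6) + (6) + (2) + (6) + (-6)] = 12/12 = 1
  <chi_rho, chi_4> = (1/12)[1*(10)*conj(1) + 1*(6)*conj(-1) + 2*(-3)*conj(-1) + 2*(1)*conj(1) + 3*(2)*conj(-1) + 3*(2)*conj(1)]
      = (1/12)[(10) + (-6) + (6) + (2) + (-6) + (6)] = 12/12 = 1
  <chi_rho, chi_5> = (1/12)[1*(10)*conj(2) + 1*(6)*conj(-2) + 2*(-3)*conj(1) + 2*(1)*conj(-1) + 3*(2)*conj(0) + 3*(2)*conj(0)]
      = (1/12)[(20) + (-12) + (-6) + (-2) + (0) + (0)] = 0/12 = 0
  <chi_rho, chi_6> = (1/12)[1*(10)*conj(2) + 1*(6)*conj(2) + 2*(-3)*conj(-1) + 2*(1)*conj(-1) + 3*(2)*conj(0) + 3*(2)*conj(0)]
      = (1/12)[(20) + (12) + (6) + (-2) + (0) + (0)] = 36/12 = 3
Dimension check: dim(rho) = sum (mult * dim) = 2*1 + 0*1 + 1*1 + 1*1 + 0*2 + 3*2 = 10 = chi_rho(e) = 10.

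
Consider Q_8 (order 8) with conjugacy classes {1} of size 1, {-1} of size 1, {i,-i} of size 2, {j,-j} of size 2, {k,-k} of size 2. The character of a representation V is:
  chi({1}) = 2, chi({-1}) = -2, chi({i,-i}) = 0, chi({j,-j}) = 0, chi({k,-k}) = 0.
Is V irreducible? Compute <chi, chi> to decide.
Irreducible: <chi, chi> = 1.

<chi, chi> = (1/|G|) sum_C |C| * |chi(C)|^2 = (1/8)[1*|2|^2 + 1*|-2|^2 + 2*|0|^2 + 2*|0|^2 + 2*|0|^2]
  = (1/8)[(4) + (4) + (0) + (0) + (0)] = 8/8 = 1.
A character is irreducible iff <chi, chi> = 1, so this representation is irreducible.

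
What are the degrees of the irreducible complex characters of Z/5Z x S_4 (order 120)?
Dimensions: 1, 1, 1, 1, 1, 1, 1, 1, 1, 1, 2, 2, 2, 2, 2, 3, 3, 3, 3, 3, 3, 3, 3, 3, 3

Reasoning: There are 25 irreducibles (= number of conjugacy classes). Their dimensions d_i satisfy sum d_i^2 = |G| = 120: 1 + 1 + 1 + 1 + 1 + 1 + 1 + 1 + 1 + 1 + 4 + 4 + 4 + 4 + 4 + 9 + 9 + 9 + 9 + 9 + 9 + 9 + 9 + 9 + 9 = 120. (For the product with Z/5Z: each of the 5 1-dim characters of Z/5Z tensors with each irrep of S_4, giving 5 copies of each S_4-dimension.)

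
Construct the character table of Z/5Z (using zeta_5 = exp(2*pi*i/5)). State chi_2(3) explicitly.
Character table of Z/5Z (irreps indexed chi_0,...,chi_4 with chi_k(m) = zeta_5^(k*m), zeta_5 = exp(2*pi*i/5)):
  irrep \ class  {0} (size 1)  {1} (size 1)    {2} (size 1)    {3} (size 1)    {4} (size 1)  
  chi_0          1             1               1               1               1             
  chi_1          1             exp(2*I*pi/5)   exp(4*I*pi/5)   exp(-4*I*pi/5)  exp(-2*I*pi/5)
  chi_2          1             exp(4*I*pi/5)   exp(-2*I*pi/5)  exp(2*I*pi/5)   exp(-4*I*pi/5)
  chi_3          1             exp(-4*I*pi/5)  exp(2*I*pi/5)   exp(-2*I*pi/5)  exp(4*I*pi/5) 
  chi_4          1             exp(-2*I*pi/5)  exp(-4*I*pi/5)  exp(4*I*pi/5)   exp(2*I*pi/5) 

Spot check: chi_2(3) = zeta_5^(2*3) = zeta_5^6 = exp(2*I*pi/5).

Justification: Z/5Z is abelian, so all 5 irreducible complex representations are 1-dimensional. They are given by chi_k(m) = zeta_5^(k*m) for k = 0,...,4. Row orthogonality: sum_m chi_k(m) conj(chi_l(m)) = 5 * [k = l].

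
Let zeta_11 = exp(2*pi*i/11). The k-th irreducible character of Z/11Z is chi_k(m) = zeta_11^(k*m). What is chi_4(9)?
chi_4(9) = zeta_11^36 = exp(6*I*pi/11)

chi_4(9) = zeta_11^(4*9) = zeta_11^36. Since zeta_11^11 = 1, this equals zeta_11^3 = exp(2*pi*i*3/11) = exp(6*I*pi/11).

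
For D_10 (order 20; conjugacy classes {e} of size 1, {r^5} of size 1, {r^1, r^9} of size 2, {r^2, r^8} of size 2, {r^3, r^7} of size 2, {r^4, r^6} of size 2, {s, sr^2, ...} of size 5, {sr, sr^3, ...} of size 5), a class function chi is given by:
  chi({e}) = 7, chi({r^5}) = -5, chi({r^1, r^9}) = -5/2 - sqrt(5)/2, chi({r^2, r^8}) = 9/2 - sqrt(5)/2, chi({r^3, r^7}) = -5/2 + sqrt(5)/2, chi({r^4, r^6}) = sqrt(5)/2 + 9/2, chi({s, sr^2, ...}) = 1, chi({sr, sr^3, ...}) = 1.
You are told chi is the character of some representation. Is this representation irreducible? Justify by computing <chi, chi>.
Not irreducible (reducible): <chi, chi> = 10 > 1.

Proof sketch: <chi, chi> = (1/|G|) sum_C |C| * |chi(C)|^2 = (1/20)[1*|7|^2 + 1*|-5|^2 + 2*|-5/2 - sqrt(5)/2|^2 + 2*|9/2 - sqrt(5)/2|^2 + 2*|-5/2 + sqrt(5)/2|^2 + 2*|sqrt(5)/2 + 9/2|^2 + 5*|1|^2 + 5*|1|^2]
  = (1/20)[(49) + (25) + (5*sqrt(5) + 15) + (43 - 9*sqrt(5)) + (15 - 5*sqrt(5)) + (9*sqrt(5) + 43) + (5) + (5)] = 200/20 = 10.
A character is irreducible iff <chi, chi> = 1, so this representation is reducible.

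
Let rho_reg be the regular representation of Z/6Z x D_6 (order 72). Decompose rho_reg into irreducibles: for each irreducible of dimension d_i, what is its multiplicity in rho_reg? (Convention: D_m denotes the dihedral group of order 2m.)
Each irreducible V_i of dimension d_i appears with multiplicity d_i, i.e. rho_reg = (direct sum over all irreducibles V_i) d_i V_i. The irreducible dimensions for Z/6Z x D_6 are 1, 1, 1, 1, 1, 1, 1, 1, 1, 1, 1, 1, 1, 1, 1, 1, 1, 1, 1, 1, 1, 1, 1, 1, 2, 2, 2, 2, 2, 2, 2, 2, 2, 2, 2, 2: 24 irreducibles of dimension 1, each with multiplicity 1; 12 irreducibles of dimension 2, each with multiplicity 2. Total dimension 24*1*1 + 12*2*2 = 72 = |G|.

Reasoning: General theorem: in the regular representation of a finite group G, each irreducible appears with multiplicity equal to its dimension. Check: dim(rho_reg) = sum d_i^2 = 1 + 1 + 1 + 1 + 1 + 1 + 1 + 1 + 1 + 1 + 1 + 1 + 1 + 1 + 1 + 1 + 1 + 1 + 1 + 1 + 1 + 1 + 1 + 1 + 4 + 4 + 4 + 4 + 4 + 4 + 4 + 4 + 4 + 4 + 4 + 4 = 72 = |G|.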